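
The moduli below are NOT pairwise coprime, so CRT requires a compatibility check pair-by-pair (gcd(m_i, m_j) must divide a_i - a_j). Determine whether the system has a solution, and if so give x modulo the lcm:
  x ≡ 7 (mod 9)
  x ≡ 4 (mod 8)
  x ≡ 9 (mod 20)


Moduli 9, 8, 20 are not pairwise coprime, so CRT works modulo lcm(m_i) when all pairwise compatibility conditions hold.
Pairwise compatibility: gcd(m_i, m_j) must divide a_i - a_j for every pair.
Merge one congruence at a time:
  Start: x ≡ 7 (mod 9).
  Combine with x ≡ 4 (mod 8): gcd(9, 8) = 1; 4 - 7 = -3, which IS divisible by 1, so compatible.
    Write x = 7 + 9·t and substitute into x ≡ 4 (mod 8): 9·t ≡ 4 − 7 = -3 (mod 8).
    Reduce coefficients mod 8: 1·t ≡ 5 (mod 8).
    So t ≡ 5 (mod 8).
    Then x = 7 + 9·5 = 52, valid modulo lcm(9, 8) = 72: x ≡ 52 (mod 72).
  Combine with x ≡ 9 (mod 20): gcd(72, 20) = 4, and 9 - 52 = -43 is NOT divisible by 4.
    ⇒ system is inconsistent (no integer solution).

No solution (the system is inconsistent).


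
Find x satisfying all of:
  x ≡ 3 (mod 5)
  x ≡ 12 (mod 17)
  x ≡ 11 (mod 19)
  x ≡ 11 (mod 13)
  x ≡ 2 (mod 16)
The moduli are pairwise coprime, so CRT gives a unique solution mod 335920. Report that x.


Product of moduli M = 5 · 17 · 19 · 13 · 16 = 335920.
Merge one congruence at a time:
  Start: x ≡ 3 (mod 5).
  Combine with x ≡ 12 (mod 17); new modulus lcm = 85.
    Write x = 3 + 5·t and substitute into x ≡ 12 (mod 17): 5·t ≡ 12 − 3 = 9 (mod 17).
    The inverse of 5 mod 17 is 7 (since 5·7 = 35 = 2·17 + 1), so t ≡ 7·9 = 63 ≡ 12 (mod 17).
    Then x = 3 + 5·12 = 63, valid modulo lcm(5, 17) = 85: x ≡ 63 (mod 85).
  Combine with x ≡ 11 (mod 19); new modulus lcm = 1615.
    Write x = 63 + 85·t and substitute into x ≡ 11 (mod 19): 85·t ≡ 11 − 63 = -52 (mod 19).
    Reduce coefficients mod 19: 9·t ≡ 5 (mod 19).
    The inverse of 9 mod 19 is 17 (since 9·17 = 153 = 8·19 + 1), so t ≡ 17·5 = 85 ≡ 9 (mod 19).
    Then x = 63 + 85·9 = 828, valid modulo lcm(85, 19) = 1615: x ≡ 828 (mod 1615).
  Combine with x ≡ 11 (mod 13); new modulus lcm = 20995.
    Write x = 828 + 1615·t and substitute into x ≡ 11 (mod 13): 1615·t ≡ 11 − 828 = -817 (mod 13).
    Reduce coefficients mod 13: 3·t ≡ 2 (mod 13).
    The inverse of 3 mod 13 is 9 (since 3·9 = 27 = 2·13 + 1), so t ≡ 9·2 = 18 ≡ 5 (mod 13).
    Then x = 828 + 1615·5 = 8903, valid modulo lcm(1615, 13) = 20995: x ≡ 8903 (mod 20995).
  Combine with x ≡ 2 (mod 16); new modulus lcm = 335920.
    Write x = 8903 + 20995·t and substitute into x ≡ 2 (mod 16): 20995·t ≡ 2 − 8903 = -8901 (mod 16).
    Reduce coefficients mod 16: 3·t ≡ 11 (mod 16).
    The inverse of 3 mod 16 is 11 (since 3·11 = 33 = 2·16 + 1), so t ≡ 11·11 = 121 ≡ 9 (mod 16).
    Then x = 8903 + 20995·9 = 197858, valid modulo lcm(20995, 16) = 335920: x ≡ 197858 (mod 335920).
Verify against each original: 197858 mod 5 = 3, 197858 mod 17 = 12, 197858 mod 19 = 11, 197858 mod 13 = 11, 197858 mod 16 = 2.

x ≡ 197858 (mod 335920).


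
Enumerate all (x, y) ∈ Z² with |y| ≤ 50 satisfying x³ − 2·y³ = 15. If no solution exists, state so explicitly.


The equation is x³ - 2y³ = 15. For fixed y, x³ = 2·y³ + 15, so a solution requires the RHS to be a perfect cube.
Strategy: iterate y from -50 to 50, compute RHS = 2·y³ + 15, and check whether it is a (positive or negative) perfect cube.
Check small values of y:
  y = 0: RHS = 15 is not a perfect cube.
  y = 1: RHS = 17 is not a perfect cube.
  y = -1: RHS = 13 is not a perfect cube.
  y = 2: RHS = 31 is not a perfect cube.
  y = -2: RHS = -1 = (-1)³ ⇒ x = -1 works.
  y = 3: RHS = 69 is not a perfect cube.
  y = -3: RHS = -39 is not a perfect cube.
Continuing the search up to |y| = 50 finds no further solutions beyond those listed.
Collected solutions: (-1, -2).

Solutions (with |y| ≤ 50): (-1, -2).


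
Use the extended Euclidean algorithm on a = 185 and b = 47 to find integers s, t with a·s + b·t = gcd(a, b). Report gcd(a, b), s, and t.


Euclidean algorithm on (185, 47) — divide until remainder is 0:
  185 = 3 · 47 + 44
  47 = 1 · 44 + 3
  44 = 14 · 3 + 2
  3 = 1 · 2 + 1
  2 = 2 · 1 + 0
gcd(185, 47) = 1.
Track Bezout coefficients alongside the remainders: start with r₀ = 185 = a·1 + b·0 (s = 1, t = 0) and r₁ = 47 = a·0 + b·1 (s = 0, t = 1); each new remainder r_{k+1} = r_{k-1} − q_k·r_k inherits s_{k+1} = s_{k-1} − q_k·s_k, t_{k+1} = t_{k-1} − q_k·t_k, so r_k = a·s_k + b·t_k at every step:
  q = 3: r = 44, s = 1 − 3·0 = 1, t = 0 − 3·1 = -3  (check: 185·1 + 47·(-3) = 44)
  q = 1: r = 3, s = 0 − 1·1 = -1, t = 1 − 1·(-3) = 4  (check: 185·(-1) + 47·4 = 3)
  q = 14: r = 2, s = 1 − 14·(-1) = 15, t = -3 − 14·4 = -59  (check: 185·15 + 47·(-59) = 2)
  q = 1: r = 1, s = -1 − 1·15 = -16, t = 4 − 1·(-59) = 63  (check: 185·(-16) + 47·63 = 1)
The row with r = 1 (the gcd) gives the Bezout coefficients s = -16, t = 63.
Result: 185 · (-16) + 47 · (63) = 1.

gcd(185, 47) = 1; s = -16, t = 63 (check: 185·(-16) + 47·63 = 1).


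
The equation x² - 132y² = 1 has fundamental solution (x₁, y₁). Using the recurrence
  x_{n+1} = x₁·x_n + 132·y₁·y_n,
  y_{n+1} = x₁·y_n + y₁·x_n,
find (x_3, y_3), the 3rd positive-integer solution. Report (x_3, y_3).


Step 1: Find the fundamental solution (x₁, y₁) of x² - 132y² = 1.
  Expand √132 as a continued fraction. a₀ = ⌊√132⌋ = 11; iterate m_{k+1} = d_k·a_k − m_k, d_{k+1} = (132 − m_{k+1}²)/d_k, a_{k+1} = ⌊(a₀ + m_{k+1})/d_{k+1}⌋ (starting m₀ = 0, d₀ = 1), with convergents p_k = a_k·p_{k-1} + p_{k-2}, q_k = a_k·q_{k-1} + q_{k-2} (p₋₁ = 1, q₋₁ = 0):
  k = 0: a₀ = 11; p₀/q₀ = 11/1; p₀² − 132·q₀² = 121 − 132 = -11.
  k = 1: m = 11, d = 11, a = ⌊(11 + 11)/11⌋ = 2; p/q = (2·11 + 1)/(2·1 + 0) = 23/2; p² − 132·q² = 529 − 528 = 1.
  The first convergent with p² − 132·q² = 1 gives the fundamental solution (x₁, y₁) = (23, 2).
Step 2: Apply the recurrence (x_{n+1}, y_{n+1}) = (x₁x_n + 132y₁y_n, x₁y_n + y₁x_n) repeatedly.
  From (x_1, y_1) = (23, 2): x_2 = 23·23 + 132·2·2 = 1057; y_2 = 23·2 + 2·23 = 92.
  From (x_2, y_2) = (1057, 92): x_3 = 23·1057 + 132·2·92 = 48599; y_3 = 23·92 + 2·1057 = 4230.
Step 3: Verify x_3² - 132·y_3² = 2361862801 - 2361862800 = 1 (should be 1). ✓

(x_1, y_1) = (23, 2); (x_3, y_3) = (48599, 4230).


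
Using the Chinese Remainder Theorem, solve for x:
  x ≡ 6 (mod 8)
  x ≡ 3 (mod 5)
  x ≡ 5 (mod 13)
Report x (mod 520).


Moduli 8, 5, 13 are pairwise coprime; by CRT there is a unique solution modulo M = 8 · 5 · 13 = 520.
Solve pairwise, accumulating the modulus:
  Start with x ≡ 6 (mod 8).
  Combine with x ≡ 3 (mod 5): since gcd(8, 5) = 1, we get a unique residue mod 40.
    Write x = 6 + 8·t and substitute into x ≡ 3 (mod 5): 8·t ≡ 3 − 6 = -3 (mod 5).
    Reduce coefficients mod 5: 3·t ≡ 2 (mod 5).
    The inverse of 3 mod 5 is 2 (since 3·2 = 6 = 1·5 + 1), so t ≡ 2·2 = 4 ≡ 4 (mod 5).
    Then x = 6 + 8·4 = 38, valid modulo lcm(8, 5) = 40: x ≡ 38 (mod 40).
  Combine with x ≡ 5 (mod 13): since gcd(40, 13) = 1, we get a unique residue mod 520.
    Write x = 38 + 40·t and substitute into x ≡ 5 (mod 13): 40·t ≡ 5 − 38 = -33 (mod 13).
    Reduce coefficients mod 13: 1·t ≡ 6 (mod 13).
    So t ≡ 6 (mod 13).
    Then x = 38 + 40·6 = 278, valid modulo lcm(40, 13) = 520: x ≡ 278 (mod 520).
Verify: 278 mod 8 = 6 ✓, 278 mod 5 = 3 ✓, 278 mod 13 = 5 ✓.

x ≡ 278 (mod 520).


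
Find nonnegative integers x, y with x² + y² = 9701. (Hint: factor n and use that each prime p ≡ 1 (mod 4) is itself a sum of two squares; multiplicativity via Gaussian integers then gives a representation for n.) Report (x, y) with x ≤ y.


Step 1: Factor n = 9701 = 89 · 109.
Step 2: Check the mod-4 condition on each prime factor: 89 ≡ 1 (mod 4), exponent 1; 109 ≡ 1 (mod 4), exponent 1.
All primes ≡ 3 (mod 4) appear to even exponent (or don't appear), so by the two-squares theorem n IS expressible as a sum of two squares.
Step 3: Build a representation. Here n = 89 · 109 is a product of primes ≡ 1 (mod 4). Each prime p ≡ 1 (mod 4) is itself a sum of two squares; find a² by testing p − a² for a perfect square:
  89: 89 − 1² = 88, 89 − 2² = 85, 89 − 3² = 80, 89 − 4² = 73, 89 − 5² = 64 = 8² ⇒ 89 = 5² + 8².
  109: 109 − 1² = 108, 109 − 2² = 105, 109 − 3² = 100 = 10² ⇒ 109 = 3² + 10².
  Combine using the Brahmagupta–Fibonacci identity (a² + b²)(c² + d²) = (ac − bd)² + (ad + bc)² = (ac + bd)² + (ad − bc)²:
  89 · 109 = 9701: from (5² + 8²)(3² + 10²), take (5·3 − 8·10, 5·10 + 8·3) = (15 − 80, 50 + 24) = (-65, 74); dropping signs (only squares matter) gives (65, 74); check 65² + 74² = 4225 + 5476 = 9701 ✓.
Step 4: Order so x ≤ y and verify: 65² + 74² = 4225 + 5476 = 9701 = n. ✓

n = 9701 = 65² + 74² (one valid representation with x ≤ y).


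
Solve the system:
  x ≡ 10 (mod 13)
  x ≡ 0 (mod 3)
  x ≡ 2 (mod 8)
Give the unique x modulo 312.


Moduli 13, 3, 8 are pairwise coprime; by CRT there is a unique solution modulo M = 13 · 3 · 8 = 312.
Solve pairwise, accumulating the modulus:
  Start with x ≡ 10 (mod 13).
  Combine with x ≡ 0 (mod 3): since gcd(13, 3) = 1, we get a unique residue mod 39.
    Write x = 10 + 13·t and substitute into x ≡ 0 (mod 3): 13·t ≡ 0 − 10 = -10 (mod 3).
    Reduce coefficients mod 3: 1·t ≡ 2 (mod 3).
    So t ≡ 2 (mod 3).
    Then x = 10 + 13·2 = 36, valid modulo lcm(13, 3) = 39: x ≡ 36 (mod 39).
  Combine with x ≡ 2 (mod 8): since gcd(39, 8) = 1, we get a unique residue mod 312.
    Write x = 36 + 39·t and substitute into x ≡ 2 (mod 8): 39·t ≡ 2 − 36 = -34 (mod 8).
    Reduce coefficients mod 8: 7·t ≡ 6 (mod 8).
    The inverse of 7 mod 8 is 7 (since 7·7 = 49 = 6·8 + 1), so t ≡ 7·6 = 42 ≡ 2 (mod 8).
    Then x = 36 + 39·2 = 114, valid modulo lcm(39, 8) = 312: x ≡ 114 (mod 312).
Verify: 114 mod 13 = 10 ✓, 114 mod 3 = 0 ✓, 114 mod 8 = 2 ✓.

x ≡ 114 (mod 312).


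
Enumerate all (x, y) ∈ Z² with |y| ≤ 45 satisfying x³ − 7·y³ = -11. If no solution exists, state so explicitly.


The equation is x³ - 7y³ = -11. For fixed y, x³ = 7·y³ − 11, so a solution requires the RHS to be a perfect cube.
Strategy: iterate y from -45 to 45, compute RHS = 7·y³ − 11, and check whether it is a (positive or negative) perfect cube.
Check small values of y:
  y = 0: RHS = -11 is not a perfect cube.
  y = 1: RHS = -4 is not a perfect cube.
  y = -1: RHS = -18 is not a perfect cube.
  y = 2: RHS = 45 is not a perfect cube.
  y = -2: RHS = -67 is not a perfect cube.
  y = 3: RHS = 178 is not a perfect cube.
  y = -3: RHS = -200 is not a perfect cube.
Continuing the search up to |y| = 45 finds no solutions either.
No (x, y) in the scanned range satisfies the equation.

No integer solutions with |y| ≤ 45.


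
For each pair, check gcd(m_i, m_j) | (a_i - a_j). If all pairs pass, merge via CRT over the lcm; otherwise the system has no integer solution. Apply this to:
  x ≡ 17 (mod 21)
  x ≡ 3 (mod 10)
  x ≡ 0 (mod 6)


Moduli 21, 10, 6 are not pairwise coprime, so CRT works modulo lcm(m_i) when all pairwise compatibility conditions hold.
Pairwise compatibility: gcd(m_i, m_j) must divide a_i - a_j for every pair.
Merge one congruence at a time:
  Start: x ≡ 17 (mod 21).
  Combine with x ≡ 3 (mod 10): gcd(21, 10) = 1; 3 - 17 = -14, which IS divisible by 1, so compatible.
    Write x = 17 + 21·t and substitute into x ≡ 3 (mod 10): 21·t ≡ 3 − 17 = -14 (mod 10).
    Reduce coefficients mod 10: 1·t ≡ 6 (mod 10).
    So t ≡ 6 (mod 10).
    Then x = 17 + 21·6 = 143, valid modulo lcm(21, 10) = 210: x ≡ 143 (mod 210).
  Combine with x ≡ 0 (mod 6): gcd(210, 6) = 6, and 0 - 143 = -143 is NOT divisible by 6.
    ⇒ system is inconsistent (no integer solution).

No solution (the system is inconsistent).


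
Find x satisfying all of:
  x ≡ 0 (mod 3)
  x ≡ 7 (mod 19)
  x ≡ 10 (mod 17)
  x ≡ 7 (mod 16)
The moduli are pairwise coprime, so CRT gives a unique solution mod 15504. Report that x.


Product of moduli M = 3 · 19 · 17 · 16 = 15504.
Merge one congruence at a time:
  Start: x ≡ 0 (mod 3).
  Combine with x ≡ 7 (mod 19); new modulus lcm = 57.
    Write x = 0 + 3·t and substitute into x ≡ 7 (mod 19): 3·t ≡ 7 − 0 = 7 (mod 19).
    The inverse of 3 mod 19 is 13 (since 3·13 = 39 = 2·19 + 1), so t ≡ 13·7 = 91 ≡ 15 (mod 19).
    Then x = 0 + 3·15 = 45, valid modulo lcm(3, 19) = 57: x ≡ 45 (mod 57).
  Combine with x ≡ 10 (mod 17); new modulus lcm = 969.
    Write x = 45 + 57·t and substitute into x ≡ 10 (mod 17): 57·t ≡ 10 − 45 = -35 (mod 17).
    Reduce coefficients mod 17: 6·t ≡ 16 (mod 17).
    The inverse of 6 mod 17 is 3 (since 6·3 = 18 = 1·17 + 1), so t ≡ 3·16 = 48 ≡ 14 (mod 17).
    Then x = 45 + 57·14 = 843, valid modulo lcm(57, 17) = 969: x ≡ 843 (mod 969).
  Combine with x ≡ 7 (mod 16); new modulus lcm = 15504.
    Write x = 843 + 969·t and substitute into x ≡ 7 (mod 16): 969·t ≡ 7 − 843 = -836 (mod 16).
    Reduce coefficients mod 16: 9·t ≡ 12 (mod 16).
    The inverse of 9 mod 16 is 9 (since 9·9 = 81 = 5·16 + 1), so t ≡ 9·12 = 108 ≡ 12 (mod 16).
    Then x = 843 + 969·12 = 12471, valid modulo lcm(969, 16) = 15504: x ≡ 12471 (mod 15504).
Verify against each original: 12471 mod 3 = 0, 12471 mod 19 = 7, 12471 mod 17 = 10, 12471 mod 16 = 7.

x ≡ 12471 (mod 15504).


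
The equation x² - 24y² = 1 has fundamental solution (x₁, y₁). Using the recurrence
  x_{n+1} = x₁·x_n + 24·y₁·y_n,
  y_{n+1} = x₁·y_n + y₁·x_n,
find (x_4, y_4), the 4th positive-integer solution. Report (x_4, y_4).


Step 1: Find the fundamental solution (x₁, y₁) of x² - 24y² = 1.
  Expand √24 as a continued fraction. a₀ = ⌊√24⌋ = 4; iterate m_{k+1} = d_k·a_k − m_k, d_{k+1} = (24 − m_{k+1}²)/d_k, a_{k+1} = ⌊(a₀ + m_{k+1})/d_{k+1}⌋ (starting m₀ = 0, d₀ = 1), with convergents p_k = a_k·p_{k-1} + p_{k-2}, q_k = a_k·q_{k-1} + q_{k-2} (p₋₁ = 1, q₋₁ = 0):
  k = 0: a₀ = 4; p₀/q₀ = 4/1; p₀² − 24·q₀² = 16 − 24 = -8.
  k = 1: m = 4, d = 8, a = ⌊(4 + 4)/8⌋ = 1; p/q = (1·4 + 1)/(1·1 + 0) = 5/1; p² − 24·q² = 25 − 24 = 1.
  The first convergent with p² − 24·q² = 1 gives the fundamental solution (x₁, y₁) = (5, 1).
Step 2: Apply the recurrence (x_{n+1}, y_{n+1}) = (x₁x_n + 24y₁y_n, x₁y_n + y₁x_n) repeatedly.
  From (x_1, y_1) = (5, 1): x_2 = 5·5 + 24·1·1 = 49; y_2 = 5·1 + 1·5 = 10.
  From (x_2, y_2) = (49, 10): x_3 = 5·49 + 24·1·10 = 485; y_3 = 5·10 + 1·49 = 99.
  From (x_3, y_3) = (485, 99): x_4 = 5·485 + 24·1·99 = 4801; y_4 = 5·99 + 1·485 = 980.
Step 3: Verify x_4² - 24·y_4² = 23049601 - 23049600 = 1 (should be 1). ✓

(x_1, y_1) = (5, 1); (x_4, y_4) = (4801, 980).


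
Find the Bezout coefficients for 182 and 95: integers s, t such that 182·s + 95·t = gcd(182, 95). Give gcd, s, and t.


Euclidean algorithm on (182, 95) — divide until remainder is 0:
  182 = 1 · 95 + 87
  95 = 1 · 87 + 8
  87 = 10 · 8 + 7
  8 = 1 · 7 + 1
  7 = 7 · 1 + 0
gcd(182, 95) = 1.
Track Bezout coefficients alongside the remainders: start with r₀ = 182 = a·1 + b·0 (s = 1, t = 0) and r₁ = 95 = a·0 + b·1 (s = 0, t = 1); each new remainder r_{k+1} = r_{k-1} − q_k·r_k inherits s_{k+1} = s_{k-1} − q_k·s_k, t_{k+1} = t_{k-1} − q_k·t_k, so r_k = a·s_k + b·t_k at every step:
  q = 1: r = 87, s = 1 − 1·0 = 1, t = 0 − 1·1 = -1  (check: 182·1 + 95·(-1) = 87)
  q = 1: r = 8, s = 0 − 1·1 = -1, t = 1 − 1·(-1) = 2  (check: 182·(-1) + 95·2 = 8)
  q = 10: r = 7, s = 1 − 10·(-1) = 11, t = -1 − 10·2 = -21  (check: 182·11 + 95·(-21) = 7)
  q = 1: r = 1, s = -1 − 1·11 = -12, t = 2 − 1·(-21) = 23  (check: 182·(-12) + 95·23 = 1)
The row with r = 1 (the gcd) gives the Bezout coefficients s = -12, t = 23.
Result: 182 · (-12) + 95 · (23) = 1.

gcd(182, 95) = 1; s = -12, t = 23 (check: 182·(-12) + 95·23 = 1).


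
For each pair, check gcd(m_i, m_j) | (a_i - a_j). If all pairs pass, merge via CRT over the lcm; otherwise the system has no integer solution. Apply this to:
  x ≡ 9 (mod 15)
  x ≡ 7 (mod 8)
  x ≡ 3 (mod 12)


Moduli 15, 8, 12 are not pairwise coprime, so CRT works modulo lcm(m_i) when all pairwise compatibility conditions hold.
Pairwise compatibility: gcd(m_i, m_j) must divide a_i - a_j for every pair.
Merge one congruence at a time:
  Start: x ≡ 9 (mod 15).
  Combine with x ≡ 7 (mod 8): gcd(15, 8) = 1; 7 - 9 = -2, which IS divisible by 1, so compatible.
    Write x = 9 + 15·t and substitute into x ≡ 7 (mod 8): 15·t ≡ 7 − 9 = -2 (mod 8).
    Reduce coefficients mod 8: 7·t ≡ 6 (mod 8).
    The inverse of 7 mod 8 is 7 (since 7·7 = 49 = 6·8 + 1), so t ≡ 7·6 = 42 ≡ 2 (mod 8).
    Then x = 9 + 15·2 = 39, valid modulo lcm(15, 8) = 120: x ≡ 39 (mod 120).
  Combine with x ≡ 3 (mod 12): gcd(120, 12) = 12; 3 - 39 = -36, which IS divisible by 12, so compatible.
    Write x = 39 + 120·t and substitute into x ≡ 3 (mod 12): 120·t ≡ 3 − 39 = -36 (mod 12).
    Divide the congruence (and modulus) by g = 12: 10·t ≡ -3 (mod 1).
    Modulo 1 every t works; take t = 0.
    Then x = 39 + 120·0 = 39, valid modulo lcm(120, 12) = 120: x ≡ 39 (mod 120).
Verify: 39 mod 15 = 9, 39 mod 8 = 7, 39 mod 12 = 3.

x ≡ 39 (mod 120).


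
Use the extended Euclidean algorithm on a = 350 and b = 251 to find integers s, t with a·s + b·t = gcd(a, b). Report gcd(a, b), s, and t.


Euclidean algorithm on (350, 251) — divide until remainder is 0:
  350 = 1 · 251 + 99
  251 = 2 · 99 + 53
  99 = 1 · 53 + 46
  53 = 1 · 46 + 7
  46 = 6 · 7 + 4
  7 = 1 · 4 + 3
  4 = 1 · 3 + 1
  3 = 3 · 1 + 0
gcd(350, 251) = 1.
Track Bezout coefficients alongside the remainders: start with r₀ = 350 = a·1 + b·0 (s = 1, t = 0) and r₁ = 251 = a·0 + b·1 (s = 0, t = 1); each new remainder r_{k+1} = r_{k-1} − q_k·r_k inherits s_{k+1} = s_{k-1} − q_k·s_k, t_{k+1} = t_{k-1} − q_k·t_k, so r_k = a·s_k + b·t_k at every step:
  q = 1: r = 99, s = 1 − 1·0 = 1, t = 0 − 1·1 = -1  (check: 350·1 + 251·(-1) = 99)
  q = 2: r = 53, s = 0 − 2·1 = -2, t = 1 − 2·(-1) = 3  (check: 350·(-2) + 251·3 = 53)
  q = 1: r = 46, s = 1 − 1·(-2) = 3, t = -1 − 1·3 = -4  (check: 350·3 + 251·(-4) = 46)
  q = 1: r = 7, s = -2 − 1·3 = -5, t = 3 − 1·(-4) = 7  (check: 350·(-5) + 251·7 = 7)
  q = 6: r = 4, s = 3 − 6·(-5) = 33, t = -4 − 6·7 = -46  (check: 350·33 + 251·(-46) = 4)
  q = 1: r = 3, s = -5 − 1·33 = -38, t = 7 − 1·(-46) = 53  (check: 350·(-38) + 251·53 = 3)
  q = 1: r = 1, s = 33 − 1·(-38) = 71, t = -46 − 1·53 = -99  (check: 350·71 + 251·(-99) = 1)
The row with r = 1 (the gcd) gives the Bezout coefficients s = 71, t = -99.
Result: 350 · (71) + 251 · (-99) = 1.

gcd(350, 251) = 1; s = 71, t = -99 (check: 350·71 + 251·(-99) = 1).


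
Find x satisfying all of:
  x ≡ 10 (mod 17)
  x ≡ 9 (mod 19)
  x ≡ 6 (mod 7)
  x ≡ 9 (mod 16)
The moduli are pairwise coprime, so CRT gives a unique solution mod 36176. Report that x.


Product of moduli M = 17 · 19 · 7 · 16 = 36176.
Merge one congruence at a time:
  Start: x ≡ 10 (mod 17).
  Combine with x ≡ 9 (mod 19); new modulus lcm = 323.
    Write x = 10 + 17·t and substitute into x ≡ 9 (mod 19): 17·t ≡ 9 − 10 = -1 (mod 19).
    Reduce coefficients mod 19: 17·t ≡ 18 (mod 19).
    The inverse of 17 mod 19 is 9 (since 17·9 = 153 = 8·19 + 1), so t ≡ 9·18 = 162 ≡ 10 (mod 19).
    Then x = 10 + 17·10 = 180, valid modulo lcm(17, 19) = 323: x ≡ 180 (mod 323).
  Combine with x ≡ 6 (mod 7); new modulus lcm = 2261.
    Write x = 180 + 323·t and substitute into x ≡ 6 (mod 7): 323·t ≡ 6 − 180 = -174 (mod 7).
    Reduce coefficients mod 7: 1·t ≡ 1 (mod 7).
    So t ≡ 1 (mod 7).
    Then x = 180 + 323·1 = 503, valid modulo lcm(323, 7) = 2261: x ≡ 503 (mod 2261).
  Combine with x ≡ 9 (mod 16); new modulus lcm = 36176.
    Write x = 503 + 2261·t and substitute into x ≡ 9 (mod 16): 2261·t ≡ 9 − 503 = -494 (mod 16).
    Reduce coefficients mod 16: 5·t ≡ 2 (mod 16).
    The inverse of 5 mod 16 is 13 (since 5·13 = 65 = 4·16 + 1), so t ≡ 13·2 = 26 ≡ 10 (mod 16).
    Then x = 503 + 2261·10 = 23113, valid modulo lcm(2261, 16) = 36176: x ≡ 23113 (mod 36176).
Verify against each original: 23113 mod 17 = 10, 23113 mod 19 = 9, 23113 mod 7 = 6, 23113 mod 16 = 9.

x ≡ 23113 (mod 36176).


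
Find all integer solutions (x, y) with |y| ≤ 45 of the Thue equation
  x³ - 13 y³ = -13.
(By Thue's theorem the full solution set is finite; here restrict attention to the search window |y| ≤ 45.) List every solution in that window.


The equation is x³ - 13y³ = -13. For fixed y, x³ = 13·y³ − 13, so a solution requires the RHS to be a perfect cube.
Strategy: iterate y from -45 to 45, compute RHS = 13·y³ − 13, and check whether it is a (positive or negative) perfect cube.
Check small values of y:
  y = 0: RHS = -13 is not a perfect cube.
  y = 1: RHS = 0 = (0)³ ⇒ x = 0 works.
  y = -1: RHS = -26 is not a perfect cube.
  y = 2: RHS = 91 is not a perfect cube.
  y = -2: RHS = -117 is not a perfect cube.
  y = 3: RHS = 338 is not a perfect cube.
  y = -3: RHS = -364 is not a perfect cube.
Continuing the search up to |y| = 45 finds no further solutions beyond those listed.
Collected solutions: (0, 1).

Solutions (with |y| ≤ 45): (0, 1).


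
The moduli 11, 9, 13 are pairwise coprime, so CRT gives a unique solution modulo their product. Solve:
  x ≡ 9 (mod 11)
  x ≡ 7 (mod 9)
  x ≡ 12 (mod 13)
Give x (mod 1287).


Moduli 11, 9, 13 are pairwise coprime; by CRT there is a unique solution modulo M = 11 · 9 · 13 = 1287.
Solve pairwise, accumulating the modulus:
  Start with x ≡ 9 (mod 11).
  Combine with x ≡ 7 (mod 9): since gcd(11, 9) = 1, we get a unique residue mod 99.
    Write x = 9 + 11·t and substitute into x ≡ 7 (mod 9): 11·t ≡ 7 − 9 = -2 (mod 9).
    Reduce coefficients mod 9: 2·t ≡ 7 (mod 9).
    The inverse of 2 mod 9 is 5 (since 2·5 = 10 = 1·9 + 1), so t ≡ 5·7 = 35 ≡ 8 (mod 9).
    Then x = 9 + 11·8 = 97, valid modulo lcm(11, 9) = 99: x ≡ 97 (mod 99).
  Combine with x ≡ 12 (mod 13): since gcd(99, 13) = 1, we get a unique residue mod 1287.
    Write x = 97 + 99·t and substitute into x ≡ 12 (mod 13): 99·t ≡ 12 − 97 = -85 (mod 13).
    Reduce coefficients mod 13: 8·t ≡ 6 (mod 13).
    The inverse of 8 mod 13 is 5 (since 8·5 = 40 = 3·13 + 1), so t ≡ 5·6 = 30 ≡ 4 (mod 13).
    Then x = 97 + 99·4 = 493, valid modulo lcm(99, 13) = 1287: x ≡ 493 (mod 1287).
Verify: 493 mod 11 = 9 ✓, 493 mod 9 = 7 ✓, 493 mod 13 = 12 ✓.

x ≡ 493 (mod 1287).


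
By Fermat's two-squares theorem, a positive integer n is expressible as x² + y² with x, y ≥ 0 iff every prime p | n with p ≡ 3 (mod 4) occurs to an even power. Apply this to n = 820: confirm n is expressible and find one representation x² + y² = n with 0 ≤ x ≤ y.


Step 1: Factor n = 820 = 2^2 · 5 · 41.
Step 2: Check the mod-4 condition on each prime factor: 2 = 2 (special); 5 ≡ 1 (mod 4), exponent 1; 41 ≡ 1 (mod 4), exponent 1.
All primes ≡ 3 (mod 4) appear to even exponent (or don't appear), so by the two-squares theorem n IS expressible as a sum of two squares.
Step 3: Build a representation. Group n = k² · m with k = 2 and m = 5 · 41 = 205 (a product of primes ≡ 1 (mod 4)); a representation of m scales to one of n via (k·x)² + (k·y)² = k²(x² + y²). Each prime p ≡ 1 (mod 4) is itself a sum of two squares; find a² by testing p − a² for a perfect square:
  5: 5 − 1² = 4 = 2² ⇒ 5 = 1² + 2².
  41: 41 − 1² = 40, 41 − 2² = 37, 41 − 3² = 32, 41 − 4² = 25 = 5² ⇒ 41 = 4² + 5².
  Combine using the Brahmagupta–Fibonacci identity (a² + b²)(c² + d²) = (ac − bd)² + (ad + bc)² = (ac + bd)² + (ad − bc)²:
  5 · 41 = 205: from (1² + 2²)(4² + 5²), take (1·4 − 2·5, 1·5 + 2·4) = (4 − 10, 5 + 8) = (-6, 13); dropping signs (only squares matter) gives (6, 13); check 6² + 13² = 36 + 169 = 205 ✓.
  Scale by k = 2: (2·6, 2·13) = (12, 26).
Step 4: Order so x ≤ y and verify: 12² + 26² = 144 + 676 = 820 = n. ✓

n = 820 = 12² + 26² (one valid representation with x ≤ y).


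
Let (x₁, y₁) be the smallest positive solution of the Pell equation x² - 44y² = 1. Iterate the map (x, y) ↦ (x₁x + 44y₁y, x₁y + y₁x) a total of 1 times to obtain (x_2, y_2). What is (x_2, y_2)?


Step 1: Find the fundamental solution (x₁, y₁) of x² - 44y² = 1.
  Expand √44 as a continued fraction. a₀ = ⌊√44⌋ = 6; iterate m_{k+1} = d_k·a_k − m_k, d_{k+1} = (44 − m_{k+1}²)/d_k, a_{k+1} = ⌊(a₀ + m_{k+1})/d_{k+1}⌋ (starting m₀ = 0, d₀ = 1), with convergents p_k = a_k·p_{k-1} + p_{k-2}, q_k = a_k·q_{k-1} + q_{k-2} (p₋₁ = 1, q₋₁ = 0):
  k = 0: a₀ = 6; p₀/q₀ = 6/1; p₀² − 44·q₀² = 36 − 44 = -8.
  k = 1: m = 6, d = 8, a = ⌊(6 + 6)/8⌋ = 1; p/q = (1·6 + 1)/(1·1 + 0) = 7/1; p² − 44·q² = 49 − 44 = 5.
  k = 2: m = 2, d = 5, a = ⌊(6 + 2)/5⌋ = 1; p/q = (1·7 + 6)/(1·1 + 1) = 13/2; p² − 44·q² = 169 − 176 = -7.
  k = 3: m = 3, d = 7, a = ⌊(6 + 3)/7⌋ = 1; p/q = (1·13 + 7)/(1·2 + 1) = 20/3; p² − 44·q² = 400 − 396 = 4.
  k = 4: m = 4, d = 4, a = ⌊(6 + 4)/4⌋ = 2; p/q = (2·20 + 13)/(2·3 + 2) = 53/8; p² − 44·q² = 2809 − 2816 = -7.
  k = 5: m = 4, d = 7, a = ⌊(6 + 4)/7⌋ = 1; p/q = (1·53 + 20)/(1·8 + 3) = 73/11; p² − 44·q² = 5329 − 5324 = 5.
  k = 6: m = 3, d = 5, a = ⌊(6 + 3)/5⌋ = 1; p/q = (1·73 + 53)/(1·11 + 8) = 126/19; p² − 44·q² = 15876 − 15884 = -8.
  k = 7: m = 2, d = 8, a = ⌊(6 + 2)/8⌋ = 1; p/q = (1·126 + 73)/(1·19 + 11) = 199/30; p² − 44·q² = 39601 − 39600 = 1.
  The first convergent with p² − 44·q² = 1 gives the fundamental solution (x₁, y₁) = (199, 30).
Step 2: Apply the recurrence (x_{n+1}, y_{n+1}) = (x₁x_n + 44y₁y_n, x₁y_n + y₁x_n) repeatedly.
  From (x_1, y_1) = (199, 30): x_2 = 199·199 + 44·30·30 = 79201; y_2 = 199·30 + 30·199 = 11940.
Step 3: Verify x_2² - 44·y_2² = 6272798401 - 6272798400 = 1 (should be 1). ✓

(x_1, y_1) = (199, 30); (x_2, y_2) = (79201, 11940).


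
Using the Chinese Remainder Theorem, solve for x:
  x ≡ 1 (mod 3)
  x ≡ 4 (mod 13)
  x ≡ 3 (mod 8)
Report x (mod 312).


Moduli 3, 13, 8 are pairwise coprime; by CRT there is a unique solution modulo M = 3 · 13 · 8 = 312.
Solve pairwise, accumulating the modulus:
  Start with x ≡ 1 (mod 3).
  Combine with x ≡ 4 (mod 13): since gcd(3, 13) = 1, we get a unique residue mod 39.
    Write x = 1 + 3·t and substitute into x ≡ 4 (mod 13): 3·t ≡ 4 − 1 = 3 (mod 13).
    The inverse of 3 mod 13 is 9 (since 3·9 = 27 = 2·13 + 1), so t ≡ 9·3 = 27 ≡ 1 (mod 13).
    Then x = 1 + 3·1 = 4, valid modulo lcm(3, 13) = 39: x ≡ 4 (mod 39).
  Combine with x ≡ 3 (mod 8): since gcd(39, 8) = 1, we get a unique residue mod 312.
    Write x = 4 + 39·t and substitute into x ≡ 3 (mod 8): 39·t ≡ 3 − 4 = -1 (mod 8).
    Reduce coefficients mod 8: 7·t ≡ 7 (mod 8).
    The inverse of 7 mod 8 is 7 (since 7·7 = 49 = 6·8 + 1), so t ≡ 7·7 = 49 ≡ 1 (mod 8).
    Then x = 4 + 39·1 = 43, valid modulo lcm(39, 8) = 312: x ≡ 43 (mod 312).
Verify: 43 mod 3 = 1 ✓, 43 mod 13 = 4 ✓, 43 mod 8 = 3 ✓.

x ≡ 43 (mod 312).


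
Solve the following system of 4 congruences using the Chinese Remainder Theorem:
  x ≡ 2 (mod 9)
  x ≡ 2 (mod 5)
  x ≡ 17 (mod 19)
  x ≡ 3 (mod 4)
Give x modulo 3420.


Product of moduli M = 9 · 5 · 19 · 4 = 3420.
Merge one congruence at a time:
  Start: x ≡ 2 (mod 9).
  Combine with x ≡ 2 (mod 5); new modulus lcm = 45.
    Write x = 2 + 9·t and substitute into x ≡ 2 (mod 5): 9·t ≡ 2 − 2 = 0 (mod 5).
    Reduce coefficients mod 5: 4·t ≡ 0 (mod 5).
    The inverse of 4 mod 5 is 4 (since 4·4 = 16 = 3·5 + 1), so t ≡ 4·0 = 0 ≡ 0 (mod 5).
    Then x = 2 + 9·0 = 2, valid modulo lcm(9, 5) = 45: x ≡ 2 (mod 45).
  Combine with x ≡ 17 (mod 19); new modulus lcm = 855.
    Write x = 2 + 45·t and substitute into x ≡ 17 (mod 19): 45·t ≡ 17 − 2 = 15 (mod 19).
    Reduce coefficients mod 19: 7·t ≡ 15 (mod 19).
    The inverse of 7 mod 19 is 11 (since 7·11 = 77 = 4·19 + 1), so t ≡ 11·15 = 165 ≡ 13 (mod 19).
    Then x = 2 + 45·13 = 587, valid modulo lcm(45, 19) = 855: x ≡ 587 (mod 855).
  Combine with x ≡ 3 (mod 4); new modulus lcm = 3420.
    Write x = 587 + 855·t and substitute into x ≡ 3 (mod 4): 855·t ≡ 3 − 587 = -584 (mod 4).
    Reduce coefficients mod 4: 3·t ≡ 0 (mod 4).
    The inverse of 3 mod 4 is 3 (since 3·3 = 9 = 2·4 + 1), so t ≡ 3·0 = 0 ≡ 0 (mod 4).
    Then x = 587 + 855·0 = 587, valid modulo lcm(855, 4) = 3420: x ≡ 587 (mod 3420).
Verify against each original: 587 mod 9 = 2, 587 mod 5 = 2, 587 mod 19 = 17, 587 mod 4 = 3.

x ≡ 587 (mod 3420).


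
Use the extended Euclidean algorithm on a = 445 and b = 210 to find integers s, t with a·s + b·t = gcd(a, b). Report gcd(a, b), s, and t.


Euclidean algorithm on (445, 210) — divide until remainder is 0:
  445 = 2 · 210 + 25
  210 = 8 · 25 + 10
  25 = 2 · 10 + 5
  10 = 2 · 5 + 0
gcd(445, 210) = 5.
Track Bezout coefficients alongside the remainders: start with r₀ = 445 = a·1 + b·0 (s = 1, t = 0) and r₁ = 210 = a·0 + b·1 (s = 0, t = 1); each new remainder r_{k+1} = r_{k-1} − q_k·r_k inherits s_{k+1} = s_{k-1} − q_k·s_k, t_{k+1} = t_{k-1} − q_k·t_k, so r_k = a·s_k + b·t_k at every step:
  q = 2: r = 25, s = 1 − 2·0 = 1, t = 0 − 2·1 = -2  (check: 445·1 + 210·(-2) = 25)
  q = 8: r = 10, s = 0 − 8·1 = -8, t = 1 − 8·(-2) = 17  (check: 445·(-8) + 210·17 = 10)
  q = 2: r = 5, s = 1 − 2·(-8) = 17, t = -2 − 2·17 = -36  (check: 445·17 + 210·(-36) = 5)
The row with r = 5 (the gcd) gives the Bezout coefficients s = 17, t = -36.
Result: 445 · (17) + 210 · (-36) = 5.

gcd(445, 210) = 5; s = 17, t = -36 (check: 445·17 + 210·(-36) = 5).


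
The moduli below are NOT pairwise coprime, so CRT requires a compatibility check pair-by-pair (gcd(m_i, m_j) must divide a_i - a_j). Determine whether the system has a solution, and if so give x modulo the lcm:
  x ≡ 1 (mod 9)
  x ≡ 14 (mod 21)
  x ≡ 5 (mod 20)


Moduli 9, 21, 20 are not pairwise coprime, so CRT works modulo lcm(m_i) when all pairwise compatibility conditions hold.
Pairwise compatibility: gcd(m_i, m_j) must divide a_i - a_j for every pair.
Merge one congruence at a time:
  Start: x ≡ 1 (mod 9).
  Combine with x ≡ 14 (mod 21): gcd(9, 21) = 3, and 14 - 1 = 13 is NOT divisible by 3.
    ⇒ system is inconsistent (no integer solution).

No solution (the system is inconsistent).


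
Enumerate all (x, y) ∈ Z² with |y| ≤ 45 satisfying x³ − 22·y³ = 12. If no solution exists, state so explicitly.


The equation is x³ - 22y³ = 12. For fixed y, x³ = 22·y³ + 12, so a solution requires the RHS to be a perfect cube.
Strategy: iterate y from -45 to 45, compute RHS = 22·y³ + 12, and check whether it is a (positive or negative) perfect cube.
Check small values of y:
  y = 0: RHS = 12 is not a perfect cube.
  y = 1: RHS = 34 is not a perfect cube.
  y = -1: RHS = -10 is not a perfect cube.
  y = 2: RHS = 188 is not a perfect cube.
  y = -2: RHS = -164 is not a perfect cube.
  y = 3: RHS = 606 is not a perfect cube.
  y = -3: RHS = -582 is not a perfect cube.
Continuing the search up to |y| = 45 finds no solutions either.
No (x, y) in the scanned range satisfies the equation.

No integer solutions with |y| ≤ 45.


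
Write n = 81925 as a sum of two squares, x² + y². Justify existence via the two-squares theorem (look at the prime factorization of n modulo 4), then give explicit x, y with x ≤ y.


Step 1: Factor n = 81925 = 5^2 · 29 · 113.
Step 2: Check the mod-4 condition on each prime factor: 5 ≡ 1 (mod 4), exponent 2; 29 ≡ 1 (mod 4), exponent 1; 113 ≡ 1 (mod 4), exponent 1.
All primes ≡ 3 (mod 4) appear to even exponent (or don't appear), so by the two-squares theorem n IS expressible as a sum of two squares.
Step 3: Build a representation. Group n = k² · m with k = 5 and m = 29 · 113 = 3277 (a product of primes ≡ 1 (mod 4)); a representation of m scales to one of n via (k·x)² + (k·y)² = k²(x² + y²). Each prime p ≡ 1 (mod 4) is itself a sum of two squares; find a² by testing p − a² for a perfect square:
  29: 29 − 1² = 28, 29 − 2² = 25 = 5² ⇒ 29 = 2² + 5².
  113: 113 − 1² = 112, 113 − 2² = 109, 113 − 3² = 104, 113 − 4² = 97, 113 − 5² = 88, 113 − 6² = 77, 113 − 7² = 64 = 8² ⇒ 113 = 7² + 8².
  Combine using the Brahmagupta–Fibonacci identity (a² + b²)(c² + d²) = (ac − bd)² + (ad + bc)² = (ac + bd)² + (ad − bc)²:
  29 · 113 = 3277: from (2² + 5²)(7² + 8²), take (2·7 − 5·8, 2·8 + 5·7) = (14 − 40, 16 + 35) = (-26, 51); dropping signs (only squares matter) gives (26, 51); check 26² + 51² = 676 + 2601 = 3277 ✓.
  Scale by k = 5: (5·26, 5·51) = (130, 255).
Step 4: Order so x ≤ y and verify: 130² + 255² = 16900 + 65025 = 81925 = n. ✓

n = 81925 = 130² + 255² (one valid representation with x ≤ y).


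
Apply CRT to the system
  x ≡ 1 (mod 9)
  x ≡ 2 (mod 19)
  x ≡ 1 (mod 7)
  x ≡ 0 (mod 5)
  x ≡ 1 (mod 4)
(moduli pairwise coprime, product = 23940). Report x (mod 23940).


Product of moduli M = 9 · 19 · 7 · 5 · 4 = 23940.
Merge one congruence at a time:
  Start: x ≡ 1 (mod 9).
  Combine with x ≡ 2 (mod 19); new modulus lcm = 171.
    Write x = 1 + 9·t and substitute into x ≡ 2 (mod 19): 9·t ≡ 2 − 1 = 1 (mod 19).
    The inverse of 9 mod 19 is 17 (since 9·17 = 153 = 8·19 + 1), so t ≡ 17·1 = 17 ≡ 17 (mod 19).
    Then x = 1 + 9·17 = 154, valid modulo lcm(9, 19) = 171: x ≡ 154 (mod 171).
  Combine with x ≡ 1 (mod 7); new modulus lcm = 1197.
    Write x = 154 + 171·t and substitute into x ≡ 1 (mod 7): 171·t ≡ 1 − 154 = -153 (mod 7).
    Reduce coefficients mod 7: 3·t ≡ 1 (mod 7).
    The inverse of 3 mod 7 is 5 (since 3·5 = 15 = 2·7 + 1), so t ≡ 5·1 = 5 ≡ 5 (mod 7).
    Then x = 154 + 171·5 = 1009, valid modulo lcm(171, 7) = 1197: x ≡ 1009 (mod 1197).
  Combine with x ≡ 0 (mod 5); new modulus lcm = 5985.
    Write x = 1009 + 1197·t and substitute into x ≡ 0 (mod 5): 1197·t ≡ 0 − 1009 = -1009 (mod 5).
    Reduce coefficients mod 5: 2·t ≡ 1 (mod 5).
    The inverse of 2 mod 5 is 3 (since 2·3 = 6 = 1·5 + 1), so t ≡ 3·1 = 3 ≡ 3 (mod 5).
    Then x = 1009 + 1197·3 = 4600, valid modulo lcm(1197, 5) = 5985: x ≡ 4600 (mod 5985).
  Combine with x ≡ 1 (mod 4); new modulus lcm = 23940.
    Write x = 4600 + 5985·t and substitute into x ≡ 1 (mod 4): 5985·t ≡ 1 − 4600 = -4599 (mod 4).
    Reduce coefficients mod 4: 1·t ≡ 1 (mod 4).
    So t ≡ 1 (mod 4).
    Then x = 4600 + 5985·1 = 10585, valid modulo lcm(5985, 4) = 23940: x ≡ 10585 (mod 23940).
Verify against each original: 10585 mod 9 = 1, 10585 mod 19 = 2, 10585 mod 7 = 1, 10585 mod 5 = 0, 10585 mod 4 = 1.

x ≡ 10585 (mod 23940).


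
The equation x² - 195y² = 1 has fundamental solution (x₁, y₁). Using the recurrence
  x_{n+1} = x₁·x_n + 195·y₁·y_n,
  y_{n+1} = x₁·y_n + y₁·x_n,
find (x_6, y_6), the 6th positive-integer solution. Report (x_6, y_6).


Step 1: Find the fundamental solution (x₁, y₁) of x² - 195y² = 1.
  Expand √195 as a continued fraction. a₀ = ⌊√195⌋ = 13; iterate m_{k+1} = d_k·a_k − m_k, d_{k+1} = (195 − m_{k+1}²)/d_k, a_{k+1} = ⌊(a₀ + m_{k+1})/d_{k+1}⌋ (starting m₀ = 0, d₀ = 1), with convergents p_k = a_k·p_{k-1} + p_{k-2}, q_k = a_k·q_{k-1} + q_{k-2} (p₋₁ = 1, q₋₁ = 0):
  k = 0: a₀ = 13; p₀/q₀ = 13/1; p₀² − 195·q₀² = 169 − 195 = -26.
  k = 1: m = 13, d = 26, a = ⌊(13 + 13)/26⌋ = 1; p/q = (1·13 + 1)/(1·1 + 0) = 14/1; p² − 195·q² = 196 − 195 = 1.
  The first convergent with p² − 195·q² = 1 gives the fundamental solution (x₁, y₁) = (14, 1).
Step 2: Apply the recurrence (x_{n+1}, y_{n+1}) = (x₁x_n + 195y₁y_n, x₁y_n + y₁x_n) repeatedly.
  From (x_1, y_1) = (14, 1): x_2 = 14·14 + 195·1·1 = 391; y_2 = 14·1 + 1·14 = 28.
  From (x_2, y_2) = (391, 28): x_3 = 14·391 + 195·1·28 = 10934; y_3 = 14·28 + 1·391 = 783.
  From (x_3, y_3) = (10934, 783): x_4 = 14·10934 + 195·1·783 = 305761; y_4 = 14·783 + 1·10934 = 21896.
  From (x_4, y_4) = (305761, 21896): x_5 = 14·305761 + 195·1·21896 = 8550374; y_5 = 14·21896 + 1·305761 = 612305.
  From (x_5, y_5) = (8550374, 612305): x_6 = 14·8550374 + 195·1·612305 = 239104711; y_6 = 14·612305 + 1·8550374 = 17122644.
Step 3: Verify x_6² - 195·y_6² = 57171062822393521 - 57171062822393520 = 1 (should be 1). ✓

(x_1, y_1) = (14, 1); (x_6, y_6) = (239104711, 17122644).


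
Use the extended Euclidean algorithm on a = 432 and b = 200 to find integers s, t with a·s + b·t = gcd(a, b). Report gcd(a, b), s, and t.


Euclidean algorithm on (432, 200) — divide until remainder is 0:
  432 = 2 · 200 + 32
  200 = 6 · 32 + 8
  32 = 4 · 8 + 0
gcd(432, 200) = 8.
Track Bezout coefficients alongside the remainders: start with r₀ = 432 = a·1 + b·0 (s = 1, t = 0) and r₁ = 200 = a·0 + b·1 (s = 0, t = 1); each new remainder r_{k+1} = r_{k-1} − q_k·r_k inherits s_{k+1} = s_{k-1} − q_k·s_k, t_{k+1} = t_{k-1} − q_k·t_k, so r_k = a·s_k + b·t_k at every step:
  q = 2: r = 32, s = 1 − 2·0 = 1, t = 0 − 2·1 = -2  (check: 432·1 + 200·(-2) = 32)
  q = 6: r = 8, s = 0 − 6·1 = -6, t = 1 − 6·(-2) = 13  (check: 432·(-6) + 200·13 = 8)
The row with r = 8 (the gcd) gives the Bezout coefficients s = -6, t = 13.
Result: 432 · (-6) + 200 · (13) = 8.

gcd(432, 200) = 8; s = -6, t = 13 (check: 432·(-6) + 200·13 = 8).


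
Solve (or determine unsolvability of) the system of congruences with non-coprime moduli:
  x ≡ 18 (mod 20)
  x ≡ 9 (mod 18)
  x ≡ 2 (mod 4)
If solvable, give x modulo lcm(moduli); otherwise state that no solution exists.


Moduli 20, 18, 4 are not pairwise coprime, so CRT works modulo lcm(m_i) when all pairwise compatibility conditions hold.
Pairwise compatibility: gcd(m_i, m_j) must divide a_i - a_j for every pair.
Merge one congruence at a time:
  Start: x ≡ 18 (mod 20).
  Combine with x ≡ 9 (mod 18): gcd(20, 18) = 2, and 9 - 18 = -9 is NOT divisible by 2.
    ⇒ system is inconsistent (no integer solution).

No solution (the system is inconsistent).


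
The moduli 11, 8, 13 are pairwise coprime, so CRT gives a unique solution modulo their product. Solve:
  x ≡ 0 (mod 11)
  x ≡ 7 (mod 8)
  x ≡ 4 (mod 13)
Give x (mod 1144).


Moduli 11, 8, 13 are pairwise coprime; by CRT there is a unique solution modulo M = 11 · 8 · 13 = 1144.
Solve pairwise, accumulating the modulus:
  Start with x ≡ 0 (mod 11).
  Combine with x ≡ 7 (mod 8): since gcd(11, 8) = 1, we get a unique residue mod 88.
    Write x = 0 + 11·t and substitute into x ≡ 7 (mod 8): 11·t ≡ 7 − 0 = 7 (mod 8).
    Reduce coefficients mod 8: 3·t ≡ 7 (mod 8).
    The inverse of 3 mod 8 is 3 (since 3·3 = 9 = 1·8 + 1), so t ≡ 3·7 = 21 ≡ 5 (mod 8).
    Then x = 0 + 11·5 = 55, valid modulo lcm(11, 8) = 88: x ≡ 55 (mod 88).
  Combine with x ≡ 4 (mod 13): since gcd(88, 13) = 1, we get a unique residue mod 1144.
    Write x = 55 + 88·t and substitute into x ≡ 4 (mod 13): 88·t ≡ 4 − 55 = -51 (mod 13).
    Reduce coefficients mod 13: 10·t ≡ 1 (mod 13).
    The inverse of 10 mod 13 is 4 (since 10·4 = 40 = 3·13 + 1), so t ≡ 4·1 = 4 ≡ 4 (mod 13).
    Then x = 55 + 88·4 = 407, valid modulo lcm(88, 13) = 1144: x ≡ 407 (mod 1144).
Verify: 407 mod 11 = 0 ✓, 407 mod 8 = 7 ✓, 407 mod 13 = 4 ✓.

x ≡ 407 (mod 1144).


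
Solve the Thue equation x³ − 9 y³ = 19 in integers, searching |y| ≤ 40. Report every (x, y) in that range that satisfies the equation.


The equation is x³ - 9y³ = 19. For fixed y, x³ = 9·y³ + 19, so a solution requires the RHS to be a perfect cube.
Strategy: iterate y from -40 to 40, compute RHS = 9·y³ + 19, and check whether it is a (positive or negative) perfect cube.
Check small values of y:
  y = 0: RHS = 19 is not a perfect cube.
  y = 1: RHS = 28 is not a perfect cube.
  y = -1: RHS = 10 is not a perfect cube.
  y = 2: RHS = 91 is not a perfect cube.
  y = -2: RHS = -53 is not a perfect cube.
  y = 3: RHS = 262 is not a perfect cube.
  y = -3: RHS = -224 is not a perfect cube.
Continuing the search up to |y| = 40 finds no solutions either.
No (x, y) in the scanned range satisfies the equation.

No integer solutions with |y| ≤ 40.
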